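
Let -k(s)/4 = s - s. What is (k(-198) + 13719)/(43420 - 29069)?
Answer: 13719/14351 ≈ 0.95596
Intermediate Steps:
k(s) = 0 (k(s) = -4*(s - s) = -4*0 = 0)
(k(-198) + 13719)/(43420 - 29069) = (0 + 13719)/(43420 - 29069) = 13719/14351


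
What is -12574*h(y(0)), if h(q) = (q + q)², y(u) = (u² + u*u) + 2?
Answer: -201184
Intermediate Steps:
y(u) = 2 + 2*u² (y(u) = (u² + u²) + 2 = 2*u² + 2 = 2 + 2*u²)
h(q) = 4*q² (h(q) = (2*q)² = 4*q²)
-12574*h(y(0)) = -50296*(2 + 2*0²)² = -50296*(2 + 2*0)² = -50296*(2 + 0)² = -50296*2² = -50296*4 = -12574*16 = -201184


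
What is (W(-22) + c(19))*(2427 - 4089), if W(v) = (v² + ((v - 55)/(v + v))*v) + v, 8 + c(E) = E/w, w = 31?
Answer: -21438969/31 ≈ -6.9158e+5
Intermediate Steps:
c(E) = -8 + E/31
W(v) = -55/2 + v² + 3*v/2 (W(v) = (v² + ((-55 + v)/((2*v)))*v) + v = (v² + ((-55 + v)*(1/(2*v)))*v) + v = (v² + ((-55 + v)/(2*v))*v) + v = (v² + (-55/2 + v/2)) + v = (-55/2 + v² + v/2) + v = -55/2 + v² + 3*v/2)
(W(-22) + c(19))*(2427 - 4089) = ((-55/2 + (-22)² + (3/2)*(-22)) + (-8 + (1/31)*19))*(2427 - 4089) = ((-55/2 + 484 - 33) + (-8 + 19/31))*(-1662) = (847/2 - 229/31)*(-1662) = (25799/62)*(-1662) = -21438969/31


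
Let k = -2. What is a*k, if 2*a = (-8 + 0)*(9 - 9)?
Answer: 0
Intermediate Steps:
a = 0 (a = ((-8 + 0)*(9 - 9))/2 = (-8*0)/2 = (½)*0 = 0)
a*k = 0*(-2) = 0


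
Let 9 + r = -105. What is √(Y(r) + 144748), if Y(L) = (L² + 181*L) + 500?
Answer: 3*√15290 ≈ 370.96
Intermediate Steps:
r = -114 (r = -9 - 105 = -114)
Y(L) = 500 + L² + 181*L
√(Y(r) + 144748) = √((500 + (-114)² + 181*(-114)) + 144748) = √((500 + 12996 - 20634) + 144748) = √(-7138 + 144748) = √137610 = 3*√15290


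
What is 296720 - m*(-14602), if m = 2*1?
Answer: 325924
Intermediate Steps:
m = 2
296720 - m*(-14602) = 296720 - 2*(-14602) = 296720 - 1*(-29204) = 296720 + 29204 = 325924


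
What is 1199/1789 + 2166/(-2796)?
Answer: -87095/833674 ≈ -0.10447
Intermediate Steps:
1199/1789 + 2166/(-2796) = 1199*(1/1789) + 2166*(-1/2796) = 1199/1789 - 361/466 = -87095/833674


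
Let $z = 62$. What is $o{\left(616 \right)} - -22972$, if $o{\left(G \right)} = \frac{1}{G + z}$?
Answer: $\frac{15575017}{678} \approx 22972.0$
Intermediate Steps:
$o{\left(G \right)} = \frac{1}{62 + G}$ ($o{\left(G \right)} = \frac{1}{G + 62} = \frac{1}{62 + G}$)
$o{\left(616 \right)} - -22972 = \frac{1}{62 + 616} - -22972 = \frac{1}{678} + 22972 = \frac{15575017}{678}$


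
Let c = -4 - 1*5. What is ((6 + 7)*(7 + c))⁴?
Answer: 456976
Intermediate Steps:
c = -9 (c = -4 - 5 = -9)
((6 + 7)*(7 + c))⁴ = ((6 + 7)*(7 - 9))⁴ = (13*(-2))⁴ = (-26)⁴ = 456976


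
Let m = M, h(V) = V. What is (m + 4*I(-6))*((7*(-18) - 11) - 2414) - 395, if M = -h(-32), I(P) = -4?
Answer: -41211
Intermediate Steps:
M = 32 (M = -1*(-32) = 32)
m = 32
(m + 4*I(-6))*((7*(-18) - 11) - 2414) - 395 = (32 + 4*(-4))*((7*(-18) - 11) - 2414) - 395 = (32 - 16)*((-126 - 11) - 2414) - 395 = 16*(-137 - 2414) - 395 = 16*(-2551) - 395 = -40816 - 395 = -41211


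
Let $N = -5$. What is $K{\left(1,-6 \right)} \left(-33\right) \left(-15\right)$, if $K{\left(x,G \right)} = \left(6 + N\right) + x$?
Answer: $990$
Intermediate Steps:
$K{\left(x,G \right)} = 1 + x$ ($K{\left(x,G \right)} = \left(6 - 5\right) + x = 1 + x$)
$K{\left(1,-6 \right)} \left(-33\right) \left(-15\right) = \left(1 + 1\right) \left(-33\right) \left(-15\right) = 2 \left(-33\right) \left(-15\right) = \left(-66\right) \left(-15\right) = 990$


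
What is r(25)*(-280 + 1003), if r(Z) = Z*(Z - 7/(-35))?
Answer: 455490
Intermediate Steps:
r(Z) = Z*(⅕ + Z) (r(Z) = Z*(Z - 7*(-1/35)) = Z*(Z + ⅕) = Z*(⅕ + Z))
r(25)*(-280 + 1003) = (25*(⅕ + 25))*(-280 + 1003) = (25*(126/5))*723 = 630*723 = 455490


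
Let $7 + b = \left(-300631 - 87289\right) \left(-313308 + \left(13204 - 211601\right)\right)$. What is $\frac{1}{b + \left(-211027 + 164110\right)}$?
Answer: $\frac{1}{198500556676} \approx 5.0378 \cdot 10^{-12}$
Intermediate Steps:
$b = 198500603593$ ($b = -7 + \left(-300631 - 87289\right) \left(-313308 + \left(13204 - 211601\right)\right) = -7 - 387920 \left(-313308 + \left(13204 - 211601\right)\right) = -7 - 387920 \left(-313308 - 198397\right) = -7 - -198500603600 = -7 + 198500603600 = 198500603593$)
$\frac{1}{b + \left(-211027 + 164110\right)} = \frac{1}{198500603593 + \left(-211027 + 164110\right)} = \frac{1}{198500603593 - 46917} = \frac{1}{198500556676}$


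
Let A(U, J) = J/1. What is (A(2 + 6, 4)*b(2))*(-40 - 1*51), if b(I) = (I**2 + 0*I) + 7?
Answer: -4004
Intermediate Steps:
A(U, J) = J (A(U, J) = J*1 = J)
b(I) = 7 + I**2 (b(I) = (I**2 + 0) + 7 = I**2 + 7 = 7 + I**2)
(A(2 + 6, 4)*b(2))*(-40 - 1*51) = (4*(7 + 2**2))*(-40 - 1*51) = (4*(7 + 4))*(-40 - 51) = (4*11)*(-91) = 44*(-91) = -4004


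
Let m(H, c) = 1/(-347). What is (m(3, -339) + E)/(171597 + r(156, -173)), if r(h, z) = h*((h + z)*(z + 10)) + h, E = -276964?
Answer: -32035503/69866021 ≈ -0.45853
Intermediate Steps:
m(H, c) = -1/347
r(h, z) = h + h*(10 + z)*(h + z) (r(h, z) = h*((h + z)*(10 + z)) + h = h*((10 + z)*(h + z)) + h = h*(10 + z)*(h + z) + h = h + h*(10 + z)*(h + z))
(m(3, -339) + E)/(171597 + r(156, -173)) = (-1/347 - 276964)/(171597 + 156*(1 + (-173)² + 10*156 + 10*(-173) + 156*(-173))) = -96106509/(347*(171597 + 156*(1 + 29929 + 1560 - 1730 - 26988))) = -96106509/(347*(171597 + 156*2772)) = -96106509/(347*(171597 + 432432)) = -96106509/347/604029 = -96106509/347*1/604029 = -32035503/69866021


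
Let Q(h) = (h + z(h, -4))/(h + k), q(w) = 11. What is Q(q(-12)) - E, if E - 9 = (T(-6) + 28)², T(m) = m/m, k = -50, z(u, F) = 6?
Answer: -33167/39 ≈ -850.44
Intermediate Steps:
T(m) = 1
Q(h) = (6 + h)/(-50 + h) (Q(h) = (h + 6)/(h - 50) = (6 + h)/(-50 + h))
E = 850 (E = 9 + (1 + 28)² = 9 + 29² = 9 + 841 = 850)
Q(q(-12)) - E = (6 + 11)/(-50 + 11) - 1*850 = 17/(-39) - 850 = -1/39*17 - 850 = -17/39 - 850 = -33167/39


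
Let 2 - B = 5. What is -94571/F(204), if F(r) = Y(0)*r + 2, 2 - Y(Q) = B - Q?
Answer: -94571/1022 ≈ -92.535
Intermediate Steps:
B = -3 (B = 2 - 1*5 = 2 - 5 = -3)
Y(Q) = 5 + Q (Y(Q) = 2 - (-3 - Q) = 2 + (3 + Q) = 5 + Q)
F(r) = 2 + 5*r (F(r) = (5 + 0)*r + 2 = 5*r + 2 = 2 + 5*r)
-94571/F(204) = -94571/(2 + 5*204) = -94571/(2 + 1020) = -94571/1022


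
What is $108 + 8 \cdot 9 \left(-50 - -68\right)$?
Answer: $1404$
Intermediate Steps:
$108 + 8 \cdot 9 \left(-50 - -68\right) = 108 + 72 \left(-50 + 68\right) = 108 + 72 \cdot 18 = 108 + 1296 = 1404$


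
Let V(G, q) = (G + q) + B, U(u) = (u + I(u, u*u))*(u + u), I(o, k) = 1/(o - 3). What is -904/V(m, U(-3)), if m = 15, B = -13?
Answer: -904/21 ≈ -43.048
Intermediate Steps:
I(o, k) = 1/(-3 + o)
U(u) = 2*u*(u + 1/(-3 + u)) (U(u) = (u + 1/(-3 + u))*(u + u) = (u + 1/(-3 + u))*(2*u) = 2*u*(u + 1/(-3 + u)))
V(G, q) = -13 + G + q (V(G, q) = (G + q) - 13 = -13 + G + q)
-904/V(m, U(-3)) = -904/(-13 + 15 + 2*(-3)*(1 - 3*(-3 - 3))/(-3 - 3)) = -904/(-13 + 15 + 2*(-3)*(1 - 3*(-6))/(-6)) = -904/(-13 + 15 + 2*(-3)*(-⅙)*(1 + 18)) = -904/(-13 + 15 + 2*(-3)*(-⅙)*19) = -904/(-13 + 15 + 19) = -904/21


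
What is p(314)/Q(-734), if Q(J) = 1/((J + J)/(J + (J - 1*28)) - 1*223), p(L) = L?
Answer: -13036495/187 ≈ -69714.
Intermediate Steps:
Q(J) = 1/(-223 + 2*J/(-28 + 2*J)) (Q(J) = 1/((2*J)/(J + (J - 28)) - 223) = 1/((2*J)/(J + (-28 + J)) - 223) = 1/((2*J)/(-28 + 2*J) - 223) = 1/(2*J/(-28 + 2*J) - 223) = 1/(-223 + 2*J/(-28 + 2*J)))
p(314)/Q(-734) = 314/(((14 - 1*(-734))/(2*(-1561 + 111*(-734))))) = 314/(((14 + 734)/(2*(-1561 - 81474)))) = 314/(((1/2)*748/(-83035))) = 314/(((1/2)*(-1/83035)*748)) = 314/(-374/83035) = 314*(-83035/374) = -13036495/187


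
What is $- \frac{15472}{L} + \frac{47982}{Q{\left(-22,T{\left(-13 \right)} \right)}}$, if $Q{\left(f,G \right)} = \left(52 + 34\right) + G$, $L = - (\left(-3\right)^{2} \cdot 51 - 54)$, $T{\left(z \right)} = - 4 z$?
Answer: $\frac{3594641}{9315} \approx 385.9$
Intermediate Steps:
$L = -405$ ($L = - (9 \cdot 51 - 54) = - (459 - 54) = \left(-1\right) 405 = -405$)
$Q{\left(f,G \right)} = 86 + G$
$- \frac{15472}{L} + \frac{47982}{Q{\left(-22,T{\left(-13 \right)} \right)}} = - \frac{15472}{-405} + \frac{47982}{86 - -52} = \left(-15472\right) \left(- \frac{1}{405}\right) + \frac{47982}{86 + 52} = \frac{15472}{405} + \frac{47982}{138} = \frac{15472}{405} + 47982 \cdot \frac{1}{138} = \frac{15472}{405} + \frac{7997}{23} = \frac{3594641}{9315}$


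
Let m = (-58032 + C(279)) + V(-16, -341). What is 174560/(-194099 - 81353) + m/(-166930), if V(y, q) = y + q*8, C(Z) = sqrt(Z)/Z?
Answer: -1549803756/5747650295 - sqrt(31)/15524490 ≈ -0.26964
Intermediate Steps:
C(Z) = 1/sqrt(Z)
V(y, q) = y + 8*q
m = -60776 + sqrt(31)/93 (m = (-58032 + 1/sqrt(279)) + (-16 + 8*(-341)) = (-58032 + sqrt(31)/93) + (-16 - 2728) = (-58032 + sqrt(31)/93) - 2744 = -60776 + sqrt(31)/93 ≈ -60776.)
174560/(-194099 - 81353) + m/(-166930) = 174560/(-194099 - 81353) + (-60776 + sqrt(31)/93)/(-166930) = 174560/(-275452) + (-60776 + sqrt(31)/93)*(-1/166930) = 174560*(-1/275452) + (30388/83465 - sqrt(31)/15524490) = -43640/68863 + (30388/83465 - sqrt(31)/15524490) = -1549803756/5747650295 - sqrt(31)/15524490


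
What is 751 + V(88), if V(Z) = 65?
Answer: 816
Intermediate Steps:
751 + V(88) = 751 + 65 = 816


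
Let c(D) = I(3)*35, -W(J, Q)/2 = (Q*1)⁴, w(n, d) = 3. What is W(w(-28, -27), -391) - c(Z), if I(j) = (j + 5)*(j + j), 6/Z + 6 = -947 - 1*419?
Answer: -46745202002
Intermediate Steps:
Z = -3/686 (Z = 6/(-6 + (-947 - 1*419)) = 6/(-6 + (-947 - 419)) = 6/(-6 - 1366) = 6/(-1372) = 6*(-1/1372) = -3/686 ≈ -0.0043732)
I(j) = 2*j*(5 + j) (I(j) = (5 + j)*(2*j) = 2*j*(5 + j))
W(J, Q) = -2*Q⁴
c(D) = 1680 (c(D) = (2*3*(5 + 3))*35 = (2*3*8)*35 = 48*35 = 1680)
W(w(-28, -27), -391) - c(Z) = -2*(-391)⁴ - 1*1680 = -2*23372600161 - 1680 = -46745200322 - 1680 = -46745202002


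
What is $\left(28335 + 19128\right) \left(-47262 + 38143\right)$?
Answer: $-432815097$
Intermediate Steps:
$\left(28335 + 19128\right) \left(-47262 + 38143\right) = 47463 \left(-9119\right) = -432815097$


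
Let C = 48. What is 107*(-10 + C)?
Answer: 4066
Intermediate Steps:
107*(-10 + C) = 107*(-10 + 48) = 107*38 = 4066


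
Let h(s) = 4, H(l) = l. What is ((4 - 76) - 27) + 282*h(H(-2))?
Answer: 1029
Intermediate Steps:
((4 - 76) - 27) + 282*h(H(-2)) = ((4 - 76) - 27) + 282*4 = (-72 - 27) + 1128 = -99 + 1128 = 1029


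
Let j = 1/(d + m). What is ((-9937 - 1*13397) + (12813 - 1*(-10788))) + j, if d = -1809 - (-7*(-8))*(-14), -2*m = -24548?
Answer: 3003484/11249 ≈ 267.00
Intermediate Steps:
m = 12274 (m = -1/2*(-24548) = 12274)
d = -1025 (d = -1809 - 56*(-14) = -1809 - 1*(-784) = -1809 + 784 = -1025)
j = 1/11249 (j = 1/(-1025 + 12274) = 1/11249 ≈ 8.8897e-5)
((-9937 - 1*13397) + (12813 - 1*(-10788))) + j = ((-9937 - 1*13397) + (12813 - 1*(-10788))) + 1/11249 = ((-9937 - 13397) + (12813 + 10788)) + 1/11249 = (-23334 + 23601) + 1/11249 = 267 + 1/11249 = 3003484/11249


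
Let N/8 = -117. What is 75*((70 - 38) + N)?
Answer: -67800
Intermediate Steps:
N = -936 (N = 8*(-117) = -936)
75*((70 - 38) + N) = 75*((70 - 38) - 936) = 75*(32 - 936) = 75*(-904) = -67800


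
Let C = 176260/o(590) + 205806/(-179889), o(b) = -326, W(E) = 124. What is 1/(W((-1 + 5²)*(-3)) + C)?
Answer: -9773969/4083749160 ≈ -0.0023934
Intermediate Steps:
C = -5295721316/9773969 (C = 176260/(-326) + 205806/(-179889) = 176260*(-1/326) + 205806*(-1/179889) = -88130/163 - 68602/59963 = -5295721316/9773969 ≈ -541.82)
1/(W((-1 + 5²)*(-3)) + C) = 1/(124 - 5295721316/9773969) = 1/(-4083749160/9773969) = -9773969/4083749160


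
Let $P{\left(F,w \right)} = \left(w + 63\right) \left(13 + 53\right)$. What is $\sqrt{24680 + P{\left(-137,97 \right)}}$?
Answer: $2 \sqrt{8810} \approx 187.72$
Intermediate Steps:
$P{\left(F,w \right)} = 4158 + 66 w$ ($P{\left(F,w \right)} = \left(63 + w\right) 66 = 4158 + 66 w$)
$\sqrt{24680 + P{\left(-137,97 \right)}} = \sqrt{24680 + \left(4158 + 66 \cdot 97\right)} = \sqrt{24680 + \left(4158 + 6402\right)} = \sqrt{24680 + 10560} = \sqrt{35240} = 2 \sqrt{8810}$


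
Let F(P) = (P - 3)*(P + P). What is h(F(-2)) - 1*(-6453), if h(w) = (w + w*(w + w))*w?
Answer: 22853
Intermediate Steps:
F(P) = 2*P*(-3 + P) (F(P) = (-3 + P)*(2*P) = 2*P*(-3 + P))
h(w) = w*(w + 2*w**2) (h(w) = (w + w*(2*w))*w = (w + 2*w**2)*w = w*(w + 2*w**2))
h(F(-2)) - 1*(-6453) = (2*(-2)*(-3 - 2))**2*(1 + 2*(2*(-2)*(-3 - 2))) - 1*(-6453) = (2*(-2)*(-5))**2*(1 + 2*(2*(-2)*(-5))) + 6453 = 20**2*(1 + 2*20) + 6453 = 400*(1 + 40) + 6453 = 400*41 + 6453 = 16400 + 6453 = 22853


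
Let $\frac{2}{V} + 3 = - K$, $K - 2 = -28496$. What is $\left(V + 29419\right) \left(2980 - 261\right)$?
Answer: $\frac{2279002531589}{28491} \approx 7.999 \cdot 10^{7}$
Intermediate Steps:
$K = -28494$ ($K = 2 - 28496 = -28494$)
$V = \frac{2}{28491}$ ($V = \frac{2}{-3 - -28494} = \frac{2}{-3 + 28494} = \frac{2}{28491} \approx 7.0198 \cdot 10^{-5}$)
$\left(V + 29419\right) \left(2980 - 261\right) = \left(\frac{2}{28491} + 29419\right) \left(2980 - 261\right) = \frac{838176731}{28491} \cdot 2719 = \frac{2279002531589}{28491}$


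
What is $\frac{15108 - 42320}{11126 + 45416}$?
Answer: $- \frac{13606}{28271} \approx -0.48127$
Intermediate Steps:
$\frac{15108 - 42320}{11126 + 45416} = - \frac{27212}{56542} = \left(-27212\right) \frac{1}{56542} = - \frac{13606}{28271}$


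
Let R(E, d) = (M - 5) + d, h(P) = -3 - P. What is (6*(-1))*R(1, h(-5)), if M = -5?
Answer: 48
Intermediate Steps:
R(E, d) = -10 + d (R(E, d) = (-5 - 5) + d = -10 + d)
(6*(-1))*R(1, h(-5)) = (6*(-1))*(-10 + (-3 - 1*(-5))) = -6*(-10 + (-3 + 5)) = -6*(-10 + 2) = -6*(-8) = 48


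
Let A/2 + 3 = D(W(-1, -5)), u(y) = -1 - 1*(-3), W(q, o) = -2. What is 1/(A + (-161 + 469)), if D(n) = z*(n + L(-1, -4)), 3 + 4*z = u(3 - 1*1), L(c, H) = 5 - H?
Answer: 2/597 ≈ 0.0033501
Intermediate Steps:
u(y) = 2 (u(y) = -1 + 3 = 2)
z = -¼ (z = -¾ + (¼)*2 = -¾ + ½ = -¼ ≈ -0.25000)
D(n) = -9/4 - n/4 (D(n) = -(n + (5 - 1*(-4)))/4 = -(n + (5 + 4))/4 = -(n + 9)/4 = -(9 + n)/4 = -9/4 - n/4)
A = -19/2 (A = -6 + 2*(-9/4 - ¼*(-2)) = -6 + 2*(-9/4 + ½) = -6 + 2*(-7/4) = -6 - 7/2 = -19/2 ≈ -9.5000)
1/(A + (-161 + 469)) = 1/(-19/2 + (-161 + 469)) = 1/(-19/2 + 308) = 1/(597/2) = 2/597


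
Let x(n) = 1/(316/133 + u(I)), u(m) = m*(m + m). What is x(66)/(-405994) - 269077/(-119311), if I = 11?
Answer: 3550637016411713/1574382258455268 ≈ 2.2553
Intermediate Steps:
u(m) = 2*m² (u(m) = m*(2*m) = 2*m²)
x(n) = 133/32502 (x(n) = 1/(316/133 + 2*11²) = 1/(316*(1/133) + 2*121) = 1/(316/133 + 242) = 1/(32502/133) = 133/32502)
x(66)/(-405994) - 269077/(-119311) = (133/32502)/(-405994) - 269077/(-119311) = (133/32502)*(-1/405994) - 269077*(-1/119311) = -133/13195616988 + 269077/119311 = 3550637016411713/1574382258455268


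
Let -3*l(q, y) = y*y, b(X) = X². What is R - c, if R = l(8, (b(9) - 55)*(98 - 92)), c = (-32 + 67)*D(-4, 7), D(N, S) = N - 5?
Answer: -7797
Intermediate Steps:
D(N, S) = -5 + N
l(q, y) = -y²/3 (l(q, y) = -y*y/3 = -y²/3)
c = -315 (c = (-32 + 67)*(-5 - 4) = 35*(-9) = -315)
R = -8112 (R = -(98 - 92)²*(9² - 55)²/3 = -36*(81 - 55)²/3 = -(26*6)²/3 = -⅓*156² = -⅓*24336 = -8112)
R - c = -8112 - 1*(-315) = -8112 + 315 = -7797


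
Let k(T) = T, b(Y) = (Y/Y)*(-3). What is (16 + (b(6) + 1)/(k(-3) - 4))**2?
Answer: 12996/49 ≈ 265.22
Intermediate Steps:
b(Y) = -3 (b(Y) = 1*(-3) = -3)
(16 + (b(6) + 1)/(k(-3) - 4))**2 = (16 + (-3 + 1)/(-3 - 4))**2 = (16 - 2/(-7))**2 = (16 - 2*(-1/7))**2 = (16 + 2/7)**2 = (114/7)**2 = 12996/49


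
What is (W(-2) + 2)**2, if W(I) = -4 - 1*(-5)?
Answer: 9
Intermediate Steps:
W(I) = 1 (W(I) = -4 + 5 = 1)
(W(-2) + 2)**2 = (1 + 2)**2 = 3**2 = 9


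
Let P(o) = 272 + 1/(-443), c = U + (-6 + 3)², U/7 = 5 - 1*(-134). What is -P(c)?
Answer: -120495/443 ≈ -272.00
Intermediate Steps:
U = 973 (U = 7*(5 - 1*(-134)) = 7*(5 + 134) = 7*139 = 973)
c = 982 (c = 973 + (-6 + 3)² = 973 + (-3)² = 973 + 9 = 982)
P(o) = 120495/443 (P(o) = 272 - 1/443 = 120495/443)
-P(c) = -1*120495/443 = -120495/443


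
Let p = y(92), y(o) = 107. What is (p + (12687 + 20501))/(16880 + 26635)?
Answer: 6659/8703 ≈ 0.76514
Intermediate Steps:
p = 107
(p + (12687 + 20501))/(16880 + 26635) = (107 + (12687 + 20501))/(16880 + 26635) = (107 + 33188)/43515 = 33295*(1/43515) = 6659/8703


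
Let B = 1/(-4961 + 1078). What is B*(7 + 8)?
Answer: -15/3883 ≈ -0.0038630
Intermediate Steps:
B = -1/3883 (B = 1/(-3883) = -1/3883 ≈ -0.00025753)
B*(7 + 8) = -(7 + 8)/3883 = -1/3883*15 = -15/3883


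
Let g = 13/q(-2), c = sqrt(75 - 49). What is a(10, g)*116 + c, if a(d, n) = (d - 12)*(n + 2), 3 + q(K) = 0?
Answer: 1624/3 + sqrt(26) ≈ 546.43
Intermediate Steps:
q(K) = -3 (q(K) = -3 + 0 = -3)
c = sqrt(26) ≈ 5.0990
g = -13/3 (g = 13/(-3) = 13*(-1/3) = -13/3 ≈ -4.3333)
a(d, n) = (-12 + d)*(2 + n)
a(10, g)*116 + c = (-24 - 12*(-13/3) + 2*10 + 10*(-13/3))*116 + sqrt(26) = (-24 + 52 + 20 - 130/3)*116 + sqrt(26) = (14/3)*116 + sqrt(26) = 1624/3 + sqrt(26)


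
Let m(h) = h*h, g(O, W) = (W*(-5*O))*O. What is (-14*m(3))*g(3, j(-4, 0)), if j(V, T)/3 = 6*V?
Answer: -408240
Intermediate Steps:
j(V, T) = 18*V (j(V, T) = 3*(6*V) = 18*V)
g(O, W) = -5*W*O² (g(O, W) = (-5*O*W)*O = -5*W*O²)
m(h) = h²
(-14*m(3))*g(3, j(-4, 0)) = (-14*3²)*(-5*18*(-4)*3²) = (-14*9)*(-5*(-72)*9) = -126*3240 = -408240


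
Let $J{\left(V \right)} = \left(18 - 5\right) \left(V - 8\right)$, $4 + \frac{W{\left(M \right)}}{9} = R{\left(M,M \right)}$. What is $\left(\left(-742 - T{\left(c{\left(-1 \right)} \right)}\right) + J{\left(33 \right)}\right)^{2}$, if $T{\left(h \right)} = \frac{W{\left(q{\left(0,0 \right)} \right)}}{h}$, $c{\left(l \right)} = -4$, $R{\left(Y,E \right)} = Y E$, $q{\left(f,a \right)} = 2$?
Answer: $173889$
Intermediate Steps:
$R{\left(Y,E \right)} = E Y$
$W{\left(M \right)} = -36 + 9 M^{2}$ ($W{\left(M \right)} = -36 + 9 M M = -36 + 9 M^{2}$)
$J{\left(V \right)} = -104 + 13 V$ ($J{\left(V \right)} = 13 \left(-8 + V\right) = -104 + 13 V$)
$T{\left(h \right)} = 0$ ($T{\left(h \right)} = \frac{-36 + 9 \cdot 2^{2}}{h} = \frac{-36 + 9 \cdot 4}{h} = \frac{-36 + 36}{h} = \frac{0}{h} = 0$)
$\left(\left(-742 - T{\left(c{\left(-1 \right)} \right)}\right) + J{\left(33 \right)}\right)^{2} = \left(\left(-742 - 0\right) + \left(-104 + 13 \cdot 33\right)\right)^{2} = \left(\left(-742 + 0\right) + \left(-104 + 429\right)\right)^{2} = \left(-742 + 325\right)^{2} = \left(-417\right)^{2} = 173889$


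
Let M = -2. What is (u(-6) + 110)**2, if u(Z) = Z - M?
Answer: 11236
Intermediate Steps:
u(Z) = 2 + Z (u(Z) = Z - 1*(-2) = Z + 2 = 2 + Z)
(u(-6) + 110)**2 = ((2 - 6) + 110)**2 = (-4 + 110)**2 = 106**2 = 11236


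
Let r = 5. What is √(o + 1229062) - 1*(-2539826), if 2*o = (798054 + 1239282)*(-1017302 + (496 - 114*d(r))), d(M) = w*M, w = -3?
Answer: 2539826 + I*√1034044583066 ≈ 2.5398e+6 + 1.0169e+6*I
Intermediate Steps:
d(M) = -3*M
o = -1034045812128 (o = ((798054 + 1239282)*(-1017302 + (496 - (-342)*5)))/2 = (2037336*(-1017302 + (496 - 114*(-15))))/2 = (2037336*(-1017302 + (496 + 1710)))/2 = (2037336*(-1017302 + 2206))/2 = (2037336*(-1015096))/2 = (½)*(-2068091624256) = -1034045812128)
√(o + 1229062) - 1*(-2539826) = √(-1034045812128 + 1229062) - 1*(-2539826) = √(-1034044583066) + 2539826 = I*√1034044583066 + 2539826 = 2539826 + I*√1034044583066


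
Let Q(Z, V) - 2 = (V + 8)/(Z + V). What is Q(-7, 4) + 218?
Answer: 216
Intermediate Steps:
Q(Z, V) = 2 + (8 + V)/(V + Z) (Q(Z, V) = 2 + (V + 8)/(Z + V) = 2 + (8 + V)/(V + Z))
Q(-7, 4) + 218 = (8 + 2*(-7) + 3*4)/(4 - 7) + 218 = (8 - 14 + 12)/(-3) + 218 = -1/3*6 + 218 = -2 + 218 = 216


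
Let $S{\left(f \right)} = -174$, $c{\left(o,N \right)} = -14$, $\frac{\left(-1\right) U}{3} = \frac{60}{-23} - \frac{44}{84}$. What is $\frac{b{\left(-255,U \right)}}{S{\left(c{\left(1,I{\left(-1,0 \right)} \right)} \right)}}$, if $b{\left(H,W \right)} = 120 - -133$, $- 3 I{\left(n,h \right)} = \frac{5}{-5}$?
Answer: $- \frac{253}{174} \approx -1.454$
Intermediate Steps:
$U = \frac{1513}{161}$ ($U = - 3 \left(\frac{60}{-23} - \frac{44}{84}\right) = - 3 \left(60 \left(- \frac{1}{23}\right) - \frac{11}{21}\right) = - 3 \left(- \frac{60}{23} - \frac{11}{21}\right) = \left(-3\right) \left(- \frac{1513}{483}\right) = \frac{1513}{161} \approx 9.3975$)
$I{\left(n,h \right)} = \frac{1}{3}$ ($I{\left(n,h \right)} = - \frac{5 \frac{1}{-5}}{3} = - \frac{5 \left(- \frac{1}{5}\right)}{3} = \left(- \frac{1}{3}\right) \left(-1\right) = \frac{1}{3}$)
$b{\left(H,W \right)} = 253$ ($b{\left(H,W \right)} = 120 + 133 = 253$)
$\frac{b{\left(-255,U \right)}}{S{\left(c{\left(1,I{\left(-1,0 \right)} \right)} \right)}} = \frac{253}{-174} = 253 \left(- \frac{1}{174}\right) = - \frac{253}{174}$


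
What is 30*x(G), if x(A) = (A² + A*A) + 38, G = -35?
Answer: 74640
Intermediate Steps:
x(A) = 38 + 2*A² (x(A) = (A² + A²) + 38 = 2*A² + 38 = 38 + 2*A²)
30*x(G) = 30*(38 + 2*(-35)²) = 30*(38 + 2*1225) = 30*(38 + 2450) = 30*2488 = 74640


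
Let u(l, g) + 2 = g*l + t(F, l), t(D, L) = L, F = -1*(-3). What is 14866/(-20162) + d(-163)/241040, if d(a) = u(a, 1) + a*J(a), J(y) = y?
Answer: -1527114799/2429924240 ≈ -0.62846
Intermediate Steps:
F = 3
u(l, g) = -2 + l + g*l (u(l, g) = -2 + (g*l + l) = -2 + (l + g*l) = -2 + l + g*l)
d(a) = -2 + a**2 + 2*a (d(a) = (-2 + a + 1*a) + a*a = (-2 + a + a) + a**2 = (-2 + 2*a) + a**2 = -2 + a**2 + 2*a)
14866/(-20162) + d(-163)/241040 = 14866/(-20162) + (-2 + (-163)**2 + 2*(-163))/241040 = 14866*(-1/20162) + (-2 + 26569 - 326)*(1/241040) = -7433/10081 + 26241*(1/241040) = -7433/10081 + 26241/241040 = -1527114799/2429924240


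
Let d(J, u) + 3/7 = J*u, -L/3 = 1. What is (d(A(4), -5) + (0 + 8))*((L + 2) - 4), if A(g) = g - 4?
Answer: -265/7 ≈ -37.857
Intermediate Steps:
A(g) = -4 + g
L = -3 (L = -3*1 = -3)
d(J, u) = -3/7 + J*u
(d(A(4), -5) + (0 + 8))*((L + 2) - 4) = ((-3/7 + (-4 + 4)*(-5)) + (0 + 8))*((-3 + 2) - 4) = ((-3/7 + 0*(-5)) + 8)*(-1 - 4) = ((-3/7 + 0) + 8)*(-5) = (-3/7 + 8)*(-5) = (53/7)*(-5) = -265/7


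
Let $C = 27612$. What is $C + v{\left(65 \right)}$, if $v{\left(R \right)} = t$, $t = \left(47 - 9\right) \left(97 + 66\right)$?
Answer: $33806$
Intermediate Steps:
$t = 6194$ ($t = 38 \cdot 163 = 6194$)
$v{\left(R \right)} = 6194$
$C + v{\left(65 \right)} = 27612 + 6194 = 33806$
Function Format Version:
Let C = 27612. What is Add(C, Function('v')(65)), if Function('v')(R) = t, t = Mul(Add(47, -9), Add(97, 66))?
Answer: 33806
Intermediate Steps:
t = 6194 (t = Mul(38, 163) = 6194)
Function('v')(R) = 6194
Add(C, Function('v')(65)) = Add(27612, 6194) = 33806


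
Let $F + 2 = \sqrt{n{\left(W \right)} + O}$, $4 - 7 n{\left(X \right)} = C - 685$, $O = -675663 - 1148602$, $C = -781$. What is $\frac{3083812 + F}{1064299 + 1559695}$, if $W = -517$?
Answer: $\frac{1541905}{1311997} + \frac{i \sqrt{1824055}}{2623994} \approx 1.1752 + 0.0005147 i$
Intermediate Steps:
$O = -1824265$
$n{\left(X \right)} = 210$ ($n{\left(X \right)} = \frac{4}{7} - \frac{-781 - 685}{7} = \frac{4}{7} - - \frac{1466}{7} = \frac{4}{7} + \frac{1466}{7} = 210$)
$F = -2 + i \sqrt{1824055}$ ($F = -2 + \sqrt{210 - 1824265} = -2 + \sqrt{-1824055} = -2 + i \sqrt{1824055} \approx -2.0 + 1350.6 i$)
$\frac{3083812 + F}{1064299 + 1559695} = \frac{3083812 - \left(2 - i \sqrt{1824055}\right)}{1064299 + 1559695} = \frac{3083810 + i \sqrt{1824055}}{2623994} = \left(3083810 + i \sqrt{1824055}\right) \frac{1}{2623994} = \frac{1541905}{1311997} + \frac{i \sqrt{1824055}}{2623994}$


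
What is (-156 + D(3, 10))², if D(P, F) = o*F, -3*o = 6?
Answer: 30976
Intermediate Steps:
o = -2 (o = -⅓*6 = -2)
D(P, F) = -2*F
(-156 + D(3, 10))² = (-156 - 2*10)² = (-156 - 20)² = (-176)² = 30976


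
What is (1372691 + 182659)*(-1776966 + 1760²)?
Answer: 2054048091900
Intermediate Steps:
(1372691 + 182659)*(-1776966 + 1760²) = 1555350*(-1776966 + 3097600) = 1555350*1320634 = 2054048091900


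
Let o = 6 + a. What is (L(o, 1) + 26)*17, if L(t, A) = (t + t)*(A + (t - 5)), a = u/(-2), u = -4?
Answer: 1530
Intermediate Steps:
a = 2 (a = -4/(-2) = -4*(-½) = 2)
o = 8 (o = 6 + 2 = 8)
L(t, A) = 2*t*(-5 + A + t) (L(t, A) = (2*t)*(A + (-5 + t)) = (2*t)*(-5 + A + t) = 2*t*(-5 + A + t))
(L(o, 1) + 26)*17 = (2*8*(-5 + 1 + 8) + 26)*17 = (2*8*4 + 26)*17 = (64 + 26)*17 = 90*17 = 1530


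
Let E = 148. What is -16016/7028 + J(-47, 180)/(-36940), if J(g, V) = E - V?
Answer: -5280412/2317985 ≈ -2.2780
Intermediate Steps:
J(g, V) = 148 - V
-16016/7028 + J(-47, 180)/(-36940) = -16016/7028 + (148 - 1*180)/(-36940) = -16016*1/7028 + (148 - 180)*(-1/36940) = -572/251 - 32*(-1/36940) = -572/251 + 8/9235 = -5280412/2317985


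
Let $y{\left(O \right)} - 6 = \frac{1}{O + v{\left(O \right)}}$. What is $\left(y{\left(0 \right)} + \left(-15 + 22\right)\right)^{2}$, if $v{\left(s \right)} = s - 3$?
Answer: $\frac{1444}{9} \approx 160.44$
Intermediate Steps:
$v{\left(s \right)} = -3 + s$
$y{\left(O \right)} = 6 + \frac{1}{-3 + 2 O}$ ($y{\left(O \right)} = 6 + \frac{1}{O + \left(-3 + O\right)} = 6 + \frac{1}{-3 + 2 O}$)
$\left(y{\left(0 \right)} + \left(-15 + 22\right)\right)^{2} = \left(\frac{-17 + 12 \cdot 0}{-3 + 2 \cdot 0} + \left(-15 + 22\right)\right)^{2} = \left(\frac{-17 + 0}{-3 + 0} + 7\right)^{2} = \left(\frac{1}{-3} \left(-17\right) + 7\right)^{2} = \left(\left(- \frac{1}{3}\right) \left(-17\right) + 7\right)^{2} = \left(\frac{17}{3} + 7\right)^{2} = \left(\frac{38}{3}\right)^{2} = \frac{1444}{9}$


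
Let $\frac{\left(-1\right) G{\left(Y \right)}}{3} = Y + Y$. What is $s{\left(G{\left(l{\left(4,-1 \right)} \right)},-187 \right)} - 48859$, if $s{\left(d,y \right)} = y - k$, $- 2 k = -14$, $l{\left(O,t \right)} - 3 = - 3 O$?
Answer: $-49053$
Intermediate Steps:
$l{\left(O,t \right)} = 3 - 3 O$
$k = 7$ ($k = \left(- \frac{1}{2}\right) \left(-14\right) = 7$)
$G{\left(Y \right)} = - 6 Y$ ($G{\left(Y \right)} = - 3 \left(Y + Y\right) = - 3 \cdot 2 Y = - 6 Y$)
$s{\left(d,y \right)} = -7 + y$ ($s{\left(d,y \right)} = y - 7 = -7 + y$)
$s{\left(G{\left(l{\left(4,-1 \right)} \right)},-187 \right)} - 48859 = \left(-7 - 187\right) - 48859 = -194 - 48859 = -49053$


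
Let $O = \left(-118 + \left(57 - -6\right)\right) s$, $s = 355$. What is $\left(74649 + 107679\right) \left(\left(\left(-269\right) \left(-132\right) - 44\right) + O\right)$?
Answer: $2906125992$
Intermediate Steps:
$O = -19525$ ($O = \left(-118 + \left(57 - -6\right)\right) 355 = \left(-118 + \left(57 + 6\right)\right) 355 = \left(-118 + 63\right) 355 = \left(-55\right) 355 = -19525$)
$\left(74649 + 107679\right) \left(\left(\left(-269\right) \left(-132\right) - 44\right) + O\right) = \left(74649 + 107679\right) \left(\left(\left(-269\right) \left(-132\right) - 44\right) - 19525\right) = 182328 \left(\left(35508 - 44\right) - 19525\right) = 182328 \left(35464 - 19525\right) = 182328 \cdot 15939 = 2906125992$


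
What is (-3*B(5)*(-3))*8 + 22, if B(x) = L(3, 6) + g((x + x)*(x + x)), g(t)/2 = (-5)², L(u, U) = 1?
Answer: 3694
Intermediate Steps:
g(t) = 50 (g(t) = 2*(-5)² = 2*25 = 50)
B(x) = 51 (B(x) = 1 + 50 = 51)
(-3*B(5)*(-3))*8 + 22 = (-3*51*(-3))*8 + 22 = -153*(-3)*8 + 22 = 459*8 + 22 = 3672 + 22 = 3694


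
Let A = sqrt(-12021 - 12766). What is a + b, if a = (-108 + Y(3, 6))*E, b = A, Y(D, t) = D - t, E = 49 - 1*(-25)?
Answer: -8214 + I*sqrt(24787) ≈ -8214.0 + 157.44*I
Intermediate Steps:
E = 74 (E = 49 + 25 = 74)
A = I*sqrt(24787) (A = sqrt(-24787) = I*sqrt(24787) ≈ 157.44*I)
b = I*sqrt(24787) ≈ 157.44*I
a = -8214 (a = (-108 + (3 - 1*6))*74 = (-108 + (3 - 6))*74 = (-108 - 3)*74 = -111*74 = -8214)
a + b = -8214 + I*sqrt(24787)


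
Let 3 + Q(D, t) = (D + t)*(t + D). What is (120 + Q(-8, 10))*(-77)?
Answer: -9317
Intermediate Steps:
Q(D, t) = -3 + (D + t)² (Q(D, t) = -3 + (D + t)*(t + D) = -3 + (D + t)*(D + t) = -3 + (D + t)²)
(120 + Q(-8, 10))*(-77) = (120 + (-3 + (-8 + 10)²))*(-77) = (120 + (-3 + 2²))*(-77) = (120 + (-3 + 4))*(-77) = (120 + 1)*(-77) = 121*(-77) = -9317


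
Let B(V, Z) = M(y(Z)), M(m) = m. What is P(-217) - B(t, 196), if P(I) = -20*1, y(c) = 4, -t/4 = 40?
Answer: -24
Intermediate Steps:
t = -160 (t = -4*40 = -160)
P(I) = -20
B(V, Z) = 4
P(-217) - B(t, 196) = -20 - 1*4 = -20 - 4 = -24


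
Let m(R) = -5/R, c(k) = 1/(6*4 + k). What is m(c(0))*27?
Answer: -3240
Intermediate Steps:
c(k) = 1/(24 + k)
m(c(0))*27 = -5/(1/(24 + 0))*27 = -5/(1/24)*27 = -5/1/24*27 = -5*24*27 = -120*27 = -3240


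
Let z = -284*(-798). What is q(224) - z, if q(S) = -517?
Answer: -227149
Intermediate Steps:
z = 226632
q(224) - z = -517 - 1*226632 = -517 - 226632 = -227149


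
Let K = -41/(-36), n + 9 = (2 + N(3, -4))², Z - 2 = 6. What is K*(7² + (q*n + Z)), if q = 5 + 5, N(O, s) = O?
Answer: 8897/36 ≈ 247.14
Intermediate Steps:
Z = 8 (Z = 2 + 6 = 8)
n = 16 (n = -9 + (2 + 3)² = -9 + 5² = -9 + 25 = 16)
q = 10
K = 41/36 (K = -41*(-1/36) = 41/36 ≈ 1.1389)
K*(7² + (q*n + Z)) = 41*(7² + (10*16 + 8))/36 = 41*(49 + (160 + 8))/36 = 41*(49 + 168)/36 = (41/36)*217 = 8897/36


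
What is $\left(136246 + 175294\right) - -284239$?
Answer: $595779$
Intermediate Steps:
$\left(136246 + 175294\right) - -284239 = 311540 + 284239 = 595779$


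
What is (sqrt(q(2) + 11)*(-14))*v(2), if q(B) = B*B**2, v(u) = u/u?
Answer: -14*sqrt(19) ≈ -61.025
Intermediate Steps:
v(u) = 1
q(B) = B**3
(sqrt(q(2) + 11)*(-14))*v(2) = (sqrt(2**3 + 11)*(-14))*1 = (sqrt(8 + 11)*(-14))*1 = (sqrt(19)*(-14))*1 = -14*sqrt(19)*1 = -14*sqrt(19)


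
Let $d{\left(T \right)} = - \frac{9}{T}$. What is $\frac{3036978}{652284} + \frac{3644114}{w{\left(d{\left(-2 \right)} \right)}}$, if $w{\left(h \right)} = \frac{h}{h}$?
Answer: $\frac{132055571853}{36238} \approx 3.6441 \cdot 10^{6}$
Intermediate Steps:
$w{\left(h \right)} = 1$
$\frac{3036978}{652284} + \frac{3644114}{w{\left(d{\left(-2 \right)} \right)}} = \frac{3036978}{652284} + \frac{3644114}{1} = 3036978 \cdot \frac{1}{652284} + 3644114 \cdot 1 = \frac{168721}{36238} + 3644114 = \frac{132055571853}{36238}$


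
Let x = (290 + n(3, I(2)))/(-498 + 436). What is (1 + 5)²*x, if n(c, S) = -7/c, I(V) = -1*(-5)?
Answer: -5178/31 ≈ -167.03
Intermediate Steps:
I(V) = 5
x = -863/186 (x = (290 - 7/3)/(-498 + 436) = (290 - 7*⅓)/(-62) = (290 - 7/3)*(-1/62) = (863/3)*(-1/62) = -863/186 ≈ -4.6398)
(1 + 5)²*x = (1 + 5)²*(-863/186) = 6²*(-863/186) = 36*(-863/186) = -5178/31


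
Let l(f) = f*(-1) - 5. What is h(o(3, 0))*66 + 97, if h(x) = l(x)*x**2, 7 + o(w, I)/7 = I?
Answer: 6972601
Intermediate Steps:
l(f) = -5 - f (l(f) = -f - 5 = -5 - f)
o(w, I) = -49 + 7*I
h(x) = x**2*(-5 - x) (h(x) = (-5 - x)*x**2 = x**2*(-5 - x))
h(o(3, 0))*66 + 97 = ((-49 + 7*0)**2*(-5 - (-49 + 7*0)))*66 + 97 = ((-49 + 0)**2*(-5 - (-49 + 0)))*66 + 97 = ((-49)**2*(-5 - 1*(-49)))*66 + 97 = (2401*(-5 + 49))*66 + 97 = (2401*44)*66 + 97 = 105644*66 + 97 = 6972504 + 97 = 6972601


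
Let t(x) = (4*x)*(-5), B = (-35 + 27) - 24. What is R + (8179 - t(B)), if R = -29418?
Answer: -21879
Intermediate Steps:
B = -32 (B = -8 - 24 = -32)
t(x) = -20*x
R + (8179 - t(B)) = -29418 + (8179 - (-20)*(-32)) = -29418 + (8179 - 1*640) = -29418 + (8179 - 640) = -29418 + 7539 = -21879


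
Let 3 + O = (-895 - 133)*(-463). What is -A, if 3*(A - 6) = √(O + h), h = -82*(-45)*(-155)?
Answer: -6 - I*√95989/3 ≈ -6.0 - 103.27*I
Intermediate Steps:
O = 475961 (O = -3 + (-895 - 133)*(-463) = -3 - 1028*(-463) = -3 + 475964 = 475961)
h = -571950 (h = 3690*(-155) = -571950)
A = 6 + I*√95989/3 (A = 6 + √(475961 - 571950)/3 = 6 + √(-95989)/3 = 6 + (I*√95989)/3 = 6 + I*√95989/3 ≈ 6.0 + 103.27*I)
-A = -(6 + I*√95989/3) = -6 - I*√95989/3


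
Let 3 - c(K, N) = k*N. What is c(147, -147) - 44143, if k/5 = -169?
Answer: -168355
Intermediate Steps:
k = -845 (k = 5*(-169) = -845)
c(K, N) = 3 + 845*N (c(K, N) = 3 - (-845)*N = 3 + 845*N)
c(147, -147) - 44143 = (3 + 845*(-147)) - 44143 = (3 - 124215) - 44143 = -124212 - 44143 = -168355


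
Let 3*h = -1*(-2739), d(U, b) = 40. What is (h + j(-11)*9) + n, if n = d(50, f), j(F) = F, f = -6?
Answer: 854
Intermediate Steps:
n = 40
h = 913 (h = (-1*(-2739))/3 = (1/3)*2739 = 913)
(h + j(-11)*9) + n = (913 - 11*9) + 40 = (913 - 99) + 40 = 814 + 40 = 854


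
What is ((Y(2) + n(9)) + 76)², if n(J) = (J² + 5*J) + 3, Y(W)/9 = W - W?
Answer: 42025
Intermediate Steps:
Y(W) = 0 (Y(W) = 9*(W - W) = 9*0 = 0)
n(J) = 3 + J² + 5*J
((Y(2) + n(9)) + 76)² = ((0 + (3 + 9² + 5*9)) + 76)² = ((0 + (3 + 81 + 45)) + 76)² = ((0 + 129) + 76)² = (129 + 76)² = 205² = 42025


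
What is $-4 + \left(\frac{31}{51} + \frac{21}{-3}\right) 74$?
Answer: $- \frac{24328}{51} \approx -477.02$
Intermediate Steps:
$-4 + \left(\frac{31}{51} + \frac{21}{-3}\right) 74 = -4 + \left(31 \cdot \frac{1}{51} + 21 \left(- \frac{1}{3}\right)\right) 74 = -4 + \left(\frac{31}{51} - 7\right) 74 = -4 - \frac{24124}{51} = - \frac{24328}{51}$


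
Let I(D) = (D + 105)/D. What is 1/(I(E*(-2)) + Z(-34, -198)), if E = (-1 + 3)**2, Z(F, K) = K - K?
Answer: -8/97 ≈ -0.082474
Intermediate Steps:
Z(F, K) = 0
E = 4 (E = 2**2 = 4)
I(D) = (105 + D)/D
1/(I(E*(-2)) + Z(-34, -198)) = 1/((105 + 4*(-2))/((4*(-2))) + 0) = 1/((105 - 8)/(-8) + 0) = 1/(-1/8*97 + 0) = 1/(-97/8 + 0) = 1/(-97/8) = -8/97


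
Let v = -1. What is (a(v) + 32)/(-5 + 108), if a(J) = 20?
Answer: 52/103 ≈ 0.50485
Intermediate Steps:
(a(v) + 32)/(-5 + 108) = (20 + 32)/(-5 + 108) = 52/103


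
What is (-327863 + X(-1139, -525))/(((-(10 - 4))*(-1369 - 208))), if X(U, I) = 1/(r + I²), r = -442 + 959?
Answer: -90536744545/2612855604 ≈ -34.651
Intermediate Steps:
r = 517
X(U, I) = 1/(517 + I²)
(-327863 + X(-1139, -525))/(((-(10 - 4))*(-1369 - 208))) = (-327863 + 1/(517 + (-525)²))/(((-(10 - 4))*(-1369 - 208))) = (-327863 + 1/(517 + 275625))/((-1*6*(-1577))) = (-327863 + 1/276142)/((-6*(-1577))) = (-327863 + 1/276142)/9462 = -90536744545/276142*1/9462 = -90536744545/2612855604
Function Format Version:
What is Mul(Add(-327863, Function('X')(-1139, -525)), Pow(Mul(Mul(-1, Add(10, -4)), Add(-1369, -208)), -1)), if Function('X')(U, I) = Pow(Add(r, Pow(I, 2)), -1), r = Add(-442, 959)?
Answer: Rational(-90536744545, 2612855604) ≈ -34.651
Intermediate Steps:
r = 517
Function('X')(U, I) = Pow(Add(517, Pow(I, 2)), -1)
Mul(Add(-327863, Function('X')(-1139, -525)), Pow(Mul(Mul(-1, Add(10, -4)), Add(-1369, -208)), -1)) = Mul(Add(-327863, Pow(Add(517, Pow(-525, 2)), -1)), Pow(Mul(Mul(-1, Add(10, -4)), Add(-1369, -208)), -1)) = Mul(Add(-327863, Pow(Add(517, 275625), -1)), Pow(Mul(Mul(-1, 6), -1577), -1)) = Mul(Add(-327863, Pow(276142, -1)), Pow(Mul(-6, -1577), -1)) = Mul(Add(-327863, Rational(1, 276142)), Pow(9462, -1)) = Mul(Rational(-90536744545, 276142), Rational(1, 9462)) = Rational(-90536744545, 2612855604)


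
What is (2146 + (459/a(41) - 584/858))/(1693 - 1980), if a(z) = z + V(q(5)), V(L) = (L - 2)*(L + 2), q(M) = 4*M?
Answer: -402386365/53804751 ≈ -7.4786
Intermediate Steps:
V(L) = (-2 + L)*(2 + L)
a(z) = 396 + z (a(z) = z + (-4 + (4*5)²) = z + (-4 + 20²) = z + (-4 + 400) = z + 396 = 396 + z)
(2146 + (459/a(41) - 584/858))/(1693 - 1980) = (2146 + (459/(396 + 41) - 584/858))/(1693 - 1980) = (2146 + (459/437 - 584*1/858))/(-287) = (2146 + (459*(1/437) - 292/429))*(-1/287) = (2146 + (459/437 - 292/429))*(-1/287) = (2146 + 69307/187473)*(-1/287) = (402386365/187473)*(-1/287) = -402386365/53804751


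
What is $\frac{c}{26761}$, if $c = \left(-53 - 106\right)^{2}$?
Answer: $\frac{25281}{26761} \approx 0.9447$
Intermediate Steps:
$c = 25281$ ($c = \left(-159\right)^{2} = 25281$)
$\frac{c}{26761} = \frac{25281}{26761}$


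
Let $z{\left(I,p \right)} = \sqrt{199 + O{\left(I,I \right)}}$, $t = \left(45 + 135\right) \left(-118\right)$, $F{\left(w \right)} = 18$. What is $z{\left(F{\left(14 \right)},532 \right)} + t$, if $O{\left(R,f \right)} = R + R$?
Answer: $-21240 + \sqrt{235} \approx -21225.0$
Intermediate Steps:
$O{\left(R,f \right)} = 2 R$
$t = -21240$ ($t = 180 \left(-118\right) = -21240$)
$z{\left(I,p \right)} = \sqrt{199 + 2 I}$
$z{\left(F{\left(14 \right)},532 \right)} + t = \sqrt{199 + 2 \cdot 18} - 21240 = \sqrt{199 + 36} - 21240 = \sqrt{235} - 21240 = -21240 + \sqrt{235}$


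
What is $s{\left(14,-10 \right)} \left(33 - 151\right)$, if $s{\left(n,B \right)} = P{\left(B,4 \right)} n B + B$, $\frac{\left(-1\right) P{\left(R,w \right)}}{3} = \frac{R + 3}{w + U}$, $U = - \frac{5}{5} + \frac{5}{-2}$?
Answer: $695020$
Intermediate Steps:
$U = - \frac{7}{2}$ ($U = \left(-5\right) \frac{1}{5} + 5 \left(- \frac{1}{2}\right) = -1 - \frac{5}{2} = - \frac{7}{2} \approx -3.5$)
$P{\left(R,w \right)} = - \frac{3 \left(3 + R\right)}{- \frac{7}{2} + w}$ ($P{\left(R,w \right)} = - 3 \frac{R + 3}{w - \frac{7}{2}} = - 3 \frac{3 + R}{- \frac{7}{2} + w} = - \frac{3 \left(3 + R\right)}{- \frac{7}{2} + w}$)
$s{\left(n,B \right)} = B + B n \left(-18 - 6 B\right)$ ($s{\left(n,B \right)} = \frac{6 \left(-3 - B\right)}{-7 + 2 \cdot 4} n B + B = \frac{6 \left(-3 - B\right)}{-7 + 8} n B + B = \frac{6 \left(-3 - B\right)}{1} n B + B = 6 \cdot 1 \left(-3 - B\right) n B + B = \left(-18 - 6 B\right) n B + B = n \left(-18 - 6 B\right) B + B = B n \left(-18 - 6 B\right) + B = B + B n \left(-18 - 6 B\right)$)
$s{\left(14,-10 \right)} \left(33 - 151\right) = \left(-1\right) \left(-10\right) \left(-1 + 6 \cdot 14 \left(3 - 10\right)\right) \left(33 - 151\right) = \left(-1\right) \left(-10\right) \left(-1 + 6 \cdot 14 \left(-7\right)\right) \left(-118\right) = \left(-1\right) \left(-10\right) \left(-1 - 588\right) \left(-118\right) = \left(-1\right) \left(-10\right) \left(-589\right) \left(-118\right) = \left(-5890\right) \left(-118\right) = 695020$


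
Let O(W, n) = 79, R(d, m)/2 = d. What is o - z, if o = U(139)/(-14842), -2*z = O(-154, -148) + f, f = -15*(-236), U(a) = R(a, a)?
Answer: 26856321/14842 ≈ 1809.5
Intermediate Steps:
R(d, m) = 2*d
U(a) = 2*a
f = 3540
z = -3619/2 (z = -(79 + 3540)/2 = -1/2*3619 = -3619/2 ≈ -1809.5)
o = -139/7421 (o = (2*139)/(-14842) = 278*(-1/14842) = -139/7421 ≈ -0.018731)
o - z = -139/7421 - 1*(-3619/2) = -139/7421 + 3619/2 = 26856321/14842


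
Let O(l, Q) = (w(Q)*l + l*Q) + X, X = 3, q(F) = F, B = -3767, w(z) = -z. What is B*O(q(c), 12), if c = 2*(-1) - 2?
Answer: -11301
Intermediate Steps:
c = -4 (c = -2 - 2 = -4)
O(l, Q) = 3 (O(l, Q) = ((-Q)*l + l*Q) + 3 = (-Q*l + Q*l) + 3 = 0 + 3 = 3)
B*O(q(c), 12) = -3767*3 = -11301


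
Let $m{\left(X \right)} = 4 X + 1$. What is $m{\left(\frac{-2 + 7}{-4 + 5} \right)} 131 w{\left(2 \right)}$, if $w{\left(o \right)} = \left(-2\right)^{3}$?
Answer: $-22008$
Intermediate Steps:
$w{\left(o \right)} = -8$
$m{\left(X \right)} = 1 + 4 X$
$m{\left(\frac{-2 + 7}{-4 + 5} \right)} 131 w{\left(2 \right)} = \left(1 + 4 \frac{-2 + 7}{-4 + 5}\right) 131 \left(-8\right) = \left(1 + 4 \cdot \frac{5}{1}\right) 131 \left(-8\right) = \left(1 + 4 \cdot 5 \cdot 1\right) 131 \left(-8\right) = \left(1 + 4 \cdot 5\right) 131 \left(-8\right) = \left(1 + 20\right) 131 \left(-8\right) = 21 \cdot 131 \left(-8\right) = 2751 \left(-8\right) = -22008$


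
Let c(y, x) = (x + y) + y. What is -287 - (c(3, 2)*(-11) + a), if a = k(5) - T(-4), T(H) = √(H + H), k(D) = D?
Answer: -204 + 2*I*√2 ≈ -204.0 + 2.8284*I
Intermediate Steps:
T(H) = √2*√H (T(H) = √(2*H) = √2*√H)
c(y, x) = x + 2*y
a = 5 - 2*I*√2 (a = 5 - √2*√(-4) = 5 - √2*2*I = 5 - 2*I*√2 ≈ 5.0 - 2.8284*I)
-287 - (c(3, 2)*(-11) + a) = -287 - ((2 + 2*3)*(-11) + (5 - 2*I*√2)) = -287 - ((2 + 6)*(-11) + (5 - 2*I*√2)) = -287 - (8*(-11) + (5 - 2*I*√2)) = -287 - (-88 + (5 - 2*I*√2)) = -287 - (-83 - 2*I*√2) = -287 + (83 + 2*I*√2) = -204 + 2*I*√2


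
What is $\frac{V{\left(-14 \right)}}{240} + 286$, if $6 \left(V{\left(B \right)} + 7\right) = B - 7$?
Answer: $\frac{45753}{160} \approx 285.96$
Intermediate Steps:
$V{\left(B \right)} = - \frac{49}{6} + \frac{B}{6}$ ($V{\left(B \right)} = -7 + \frac{B - 7}{6} = -7 + \frac{-7 + B}{6} = -7 + \left(- \frac{7}{6} + \frac{B}{6}\right) = - \frac{49}{6} + \frac{B}{6}$)
$\frac{V{\left(-14 \right)}}{240} + 286 = \frac{- \frac{49}{6} + \frac{1}{6} \left(-14\right)}{240} + 286 = \left(- \frac{49}{6} - \frac{7}{3}\right) \frac{1}{240} + 286 = \left(- \frac{21}{2}\right) \frac{1}{240} + 286 = - \frac{7}{160} + 286 = \frac{45753}{160}$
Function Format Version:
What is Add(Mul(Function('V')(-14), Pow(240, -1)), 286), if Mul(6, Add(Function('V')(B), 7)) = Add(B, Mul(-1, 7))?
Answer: Rational(45753, 160) ≈ 285.96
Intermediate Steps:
Function('V')(B) = Add(Rational(-49, 6), Mul(Rational(1, 6), B)) (Function('V')(B) = Add(-7, Mul(Rational(1, 6), Add(B, Mul(-1, 7)))) = Add(-7, Mul(Rational(1, 6), Add(B, -7))) = Add(-7, Mul(Rational(1, 6), Add(-7, B))) = Add(-7, Add(Rational(-7, 6), Mul(Rational(1, 6), B))) = Add(Rational(-49, 6), Mul(Rational(1, 6), B)))
Add(Mul(Function('V')(-14), Pow(240, -1)), 286) = Add(Mul(Add(Rational(-49, 6), Mul(Rational(1, 6), -14)), Pow(240, -1)), 286) = Add(Mul(Add(Rational(-49, 6), Rational(-7, 3)), Rational(1, 240)), 286) = Add(Mul(Rational(-21, 2), Rational(1, 240)), 286) = Add(Rational(-7, 160), 286) = Rational(45753, 160)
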